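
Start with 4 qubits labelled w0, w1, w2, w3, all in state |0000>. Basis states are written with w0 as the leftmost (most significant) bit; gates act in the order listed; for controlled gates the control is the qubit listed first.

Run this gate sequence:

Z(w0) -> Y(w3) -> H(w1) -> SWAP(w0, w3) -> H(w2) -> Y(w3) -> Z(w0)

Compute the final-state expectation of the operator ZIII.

The observable ZIII averages to -1.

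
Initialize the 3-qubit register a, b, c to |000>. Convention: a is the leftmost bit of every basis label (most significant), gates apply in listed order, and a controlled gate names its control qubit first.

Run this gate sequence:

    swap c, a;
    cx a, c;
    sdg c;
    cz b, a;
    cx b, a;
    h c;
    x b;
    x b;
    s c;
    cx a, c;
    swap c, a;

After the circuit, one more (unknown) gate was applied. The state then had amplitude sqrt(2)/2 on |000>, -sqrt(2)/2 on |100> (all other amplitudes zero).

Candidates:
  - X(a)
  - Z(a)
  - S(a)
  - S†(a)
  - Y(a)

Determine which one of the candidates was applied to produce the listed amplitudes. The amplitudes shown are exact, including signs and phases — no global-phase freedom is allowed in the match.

The unique candidate consistent with the amplitudes is S(a).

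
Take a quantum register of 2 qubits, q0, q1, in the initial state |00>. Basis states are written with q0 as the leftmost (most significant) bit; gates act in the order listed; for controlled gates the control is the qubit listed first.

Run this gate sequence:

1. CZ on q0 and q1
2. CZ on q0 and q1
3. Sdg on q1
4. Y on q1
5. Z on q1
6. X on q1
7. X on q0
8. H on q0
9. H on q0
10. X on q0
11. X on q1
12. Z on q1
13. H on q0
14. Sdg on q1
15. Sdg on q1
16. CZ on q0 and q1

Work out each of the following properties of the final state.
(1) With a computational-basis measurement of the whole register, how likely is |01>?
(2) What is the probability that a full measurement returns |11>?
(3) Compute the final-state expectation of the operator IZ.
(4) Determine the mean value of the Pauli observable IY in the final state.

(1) A full measurement returns |01> with probability 1/2. Key observation: gates 5-12 undo each other exactly, leaving only the rest of the circuit to track.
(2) A full measurement returns |11> with probability 1/2.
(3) The expectation value of IZ is -1.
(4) In the final state, IY has expectation 0.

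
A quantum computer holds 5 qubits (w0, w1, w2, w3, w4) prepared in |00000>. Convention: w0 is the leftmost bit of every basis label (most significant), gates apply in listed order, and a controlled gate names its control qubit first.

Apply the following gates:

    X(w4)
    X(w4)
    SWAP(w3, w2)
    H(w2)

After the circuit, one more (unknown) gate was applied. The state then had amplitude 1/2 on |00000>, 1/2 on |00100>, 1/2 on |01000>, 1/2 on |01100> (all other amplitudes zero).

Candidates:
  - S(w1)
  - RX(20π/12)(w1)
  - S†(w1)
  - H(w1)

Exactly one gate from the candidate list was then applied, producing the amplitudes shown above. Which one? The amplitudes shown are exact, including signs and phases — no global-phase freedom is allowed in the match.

The applied gate was H(w1). Key observation: the block from step 1 through step 2 cancels to the identity and can be dropped.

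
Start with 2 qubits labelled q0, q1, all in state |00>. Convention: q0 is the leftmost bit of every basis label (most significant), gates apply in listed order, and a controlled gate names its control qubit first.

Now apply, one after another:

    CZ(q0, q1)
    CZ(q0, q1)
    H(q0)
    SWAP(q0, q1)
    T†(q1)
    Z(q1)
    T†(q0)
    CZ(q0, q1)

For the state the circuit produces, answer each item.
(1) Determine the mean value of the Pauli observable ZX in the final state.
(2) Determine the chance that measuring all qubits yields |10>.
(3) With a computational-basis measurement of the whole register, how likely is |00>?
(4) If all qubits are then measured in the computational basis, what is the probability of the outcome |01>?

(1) In the final state, ZX has expectation -sqrt(2)/2.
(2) Outcome |10> occurs with probability 0.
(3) The probability of measuring |00> is 1/2.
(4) The probability of measuring |01> is 1/2.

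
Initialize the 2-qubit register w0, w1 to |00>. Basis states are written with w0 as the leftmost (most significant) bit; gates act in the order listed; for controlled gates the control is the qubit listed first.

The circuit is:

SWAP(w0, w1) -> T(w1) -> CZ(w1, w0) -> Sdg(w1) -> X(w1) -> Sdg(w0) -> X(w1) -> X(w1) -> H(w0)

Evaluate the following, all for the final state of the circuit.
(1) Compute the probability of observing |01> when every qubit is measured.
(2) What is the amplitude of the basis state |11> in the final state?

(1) A full measurement returns |01> with probability 1/2.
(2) The amplitude on |11> is sqrt(2)/2.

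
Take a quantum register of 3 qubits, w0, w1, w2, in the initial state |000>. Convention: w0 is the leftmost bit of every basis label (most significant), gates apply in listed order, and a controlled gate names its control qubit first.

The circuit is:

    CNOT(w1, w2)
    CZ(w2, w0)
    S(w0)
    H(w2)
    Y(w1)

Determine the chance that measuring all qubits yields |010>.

A full measurement returns |010> with probability 1/2.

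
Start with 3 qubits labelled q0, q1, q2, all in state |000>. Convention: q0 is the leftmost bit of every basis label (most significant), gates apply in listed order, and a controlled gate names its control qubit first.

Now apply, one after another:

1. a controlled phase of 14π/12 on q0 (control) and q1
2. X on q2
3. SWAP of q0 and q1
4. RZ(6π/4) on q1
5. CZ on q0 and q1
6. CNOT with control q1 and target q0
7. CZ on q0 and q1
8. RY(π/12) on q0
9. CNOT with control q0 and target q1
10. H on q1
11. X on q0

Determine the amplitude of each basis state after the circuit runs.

After the circuit, the state carries amplitude 0 on |000>, (-sqrt(2*sqrt(2) + 4)/8 + sqrt(12 - 6*sqrt(2))/8)*exp(I*pi/4) on |001>, 0 on |010>, (-sqrt(12 - 6*sqrt(2))/8 + sqrt(2*sqrt(2) + 4)/8)*exp(I*pi/4) on |011>, 0 on |100>, (-sqrt(6*sqrt(2) + 12)/8 - sqrt(4 - 2*sqrt(2))/8)*exp(I*pi/4) on |101>, 0 on |110>, (-sqrt(6*sqrt(2) + 12)/8 - sqrt(4 - 2*sqrt(2))/8)*exp(I*pi/4) on |111>.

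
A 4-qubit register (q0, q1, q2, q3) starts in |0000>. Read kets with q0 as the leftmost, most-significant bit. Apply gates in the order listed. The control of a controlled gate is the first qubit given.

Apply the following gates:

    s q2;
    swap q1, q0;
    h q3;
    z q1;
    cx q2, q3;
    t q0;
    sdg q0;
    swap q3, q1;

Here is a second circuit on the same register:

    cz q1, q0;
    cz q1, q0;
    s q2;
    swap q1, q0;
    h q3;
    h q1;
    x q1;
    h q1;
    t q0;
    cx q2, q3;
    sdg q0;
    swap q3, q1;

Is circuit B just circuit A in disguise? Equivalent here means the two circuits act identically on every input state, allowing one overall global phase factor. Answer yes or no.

Yes — the two circuits implement the same unitary up to a global phase.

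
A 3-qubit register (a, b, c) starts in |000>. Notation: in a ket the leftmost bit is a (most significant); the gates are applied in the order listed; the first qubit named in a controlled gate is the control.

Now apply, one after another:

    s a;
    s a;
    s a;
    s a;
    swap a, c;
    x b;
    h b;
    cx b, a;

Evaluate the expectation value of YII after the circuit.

The observable YII averages to 0.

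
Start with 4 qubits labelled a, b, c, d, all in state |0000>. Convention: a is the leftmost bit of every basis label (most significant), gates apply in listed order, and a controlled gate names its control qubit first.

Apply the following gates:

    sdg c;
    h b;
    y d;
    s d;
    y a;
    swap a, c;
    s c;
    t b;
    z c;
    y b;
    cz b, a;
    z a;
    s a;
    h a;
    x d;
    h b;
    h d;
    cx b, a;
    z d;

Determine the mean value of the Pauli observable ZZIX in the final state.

In the final state, ZZIX has expectation 0.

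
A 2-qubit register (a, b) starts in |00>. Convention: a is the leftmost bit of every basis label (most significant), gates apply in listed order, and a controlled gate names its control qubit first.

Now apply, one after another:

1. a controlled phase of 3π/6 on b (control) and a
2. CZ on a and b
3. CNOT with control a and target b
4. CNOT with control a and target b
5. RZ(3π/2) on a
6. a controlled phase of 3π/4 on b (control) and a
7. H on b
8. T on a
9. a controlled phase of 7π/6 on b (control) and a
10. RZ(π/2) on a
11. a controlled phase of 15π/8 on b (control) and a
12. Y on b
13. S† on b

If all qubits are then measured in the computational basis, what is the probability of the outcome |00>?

Outcome |00> occurs with probability 1/2. Key observation: steps 3-4 multiply out to the identity, so the circuit reduces to the remaining gates.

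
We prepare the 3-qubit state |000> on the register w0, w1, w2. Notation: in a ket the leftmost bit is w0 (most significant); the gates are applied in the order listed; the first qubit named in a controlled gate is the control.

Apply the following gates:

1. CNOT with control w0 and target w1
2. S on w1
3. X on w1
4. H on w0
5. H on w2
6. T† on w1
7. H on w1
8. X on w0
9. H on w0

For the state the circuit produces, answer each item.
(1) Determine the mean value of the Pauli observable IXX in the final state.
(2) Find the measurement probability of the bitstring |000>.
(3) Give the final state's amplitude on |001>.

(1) The expectation value of IXX is -1.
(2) Outcome |000> occurs with probability 1/4.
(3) The final state's coefficient on |001> equals -exp(3*I*pi/4)/2.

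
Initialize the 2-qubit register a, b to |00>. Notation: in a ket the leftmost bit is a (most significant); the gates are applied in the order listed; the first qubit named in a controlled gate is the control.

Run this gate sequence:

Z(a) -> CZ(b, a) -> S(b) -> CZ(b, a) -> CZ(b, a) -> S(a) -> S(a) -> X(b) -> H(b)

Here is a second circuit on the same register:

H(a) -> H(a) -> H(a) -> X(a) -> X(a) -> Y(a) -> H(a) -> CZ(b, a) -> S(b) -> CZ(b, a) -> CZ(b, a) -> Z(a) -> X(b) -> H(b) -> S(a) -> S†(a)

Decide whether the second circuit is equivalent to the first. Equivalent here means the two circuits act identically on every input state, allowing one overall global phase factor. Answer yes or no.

No, they are not equivalent — no single phase factor reconciles the two unitaries.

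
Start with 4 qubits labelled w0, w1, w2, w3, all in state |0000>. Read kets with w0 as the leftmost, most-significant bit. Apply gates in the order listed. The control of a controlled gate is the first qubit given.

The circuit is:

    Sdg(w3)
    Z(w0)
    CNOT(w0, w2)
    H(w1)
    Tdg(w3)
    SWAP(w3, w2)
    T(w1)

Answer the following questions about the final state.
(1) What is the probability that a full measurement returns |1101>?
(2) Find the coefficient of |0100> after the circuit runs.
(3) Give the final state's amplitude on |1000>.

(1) The probability of measuring |1101> is 0.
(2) |0100> carries amplitude sqrt(2)*exp(I*pi/4)/2 in the final state.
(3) The final state's coefficient on |1000> equals 0.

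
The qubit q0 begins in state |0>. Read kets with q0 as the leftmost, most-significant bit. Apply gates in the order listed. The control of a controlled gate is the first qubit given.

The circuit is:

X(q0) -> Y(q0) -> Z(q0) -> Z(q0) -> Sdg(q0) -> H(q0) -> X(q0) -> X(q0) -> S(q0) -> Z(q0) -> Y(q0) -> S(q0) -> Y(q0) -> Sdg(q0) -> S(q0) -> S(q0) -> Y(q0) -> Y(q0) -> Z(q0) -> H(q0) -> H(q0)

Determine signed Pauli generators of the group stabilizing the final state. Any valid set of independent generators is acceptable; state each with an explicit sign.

The stabilizer group can be generated by +Y, among other valid generating sets.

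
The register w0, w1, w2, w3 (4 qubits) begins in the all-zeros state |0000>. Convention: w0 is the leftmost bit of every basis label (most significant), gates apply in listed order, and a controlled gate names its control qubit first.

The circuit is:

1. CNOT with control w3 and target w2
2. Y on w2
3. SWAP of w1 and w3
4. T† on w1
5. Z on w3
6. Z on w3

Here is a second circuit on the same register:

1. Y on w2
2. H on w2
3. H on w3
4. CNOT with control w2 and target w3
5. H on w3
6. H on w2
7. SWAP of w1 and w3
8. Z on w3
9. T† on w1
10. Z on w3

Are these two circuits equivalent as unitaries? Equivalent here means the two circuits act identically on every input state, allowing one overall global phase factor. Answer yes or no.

No, they are not equivalent — no single phase factor reconciles the two unitaries.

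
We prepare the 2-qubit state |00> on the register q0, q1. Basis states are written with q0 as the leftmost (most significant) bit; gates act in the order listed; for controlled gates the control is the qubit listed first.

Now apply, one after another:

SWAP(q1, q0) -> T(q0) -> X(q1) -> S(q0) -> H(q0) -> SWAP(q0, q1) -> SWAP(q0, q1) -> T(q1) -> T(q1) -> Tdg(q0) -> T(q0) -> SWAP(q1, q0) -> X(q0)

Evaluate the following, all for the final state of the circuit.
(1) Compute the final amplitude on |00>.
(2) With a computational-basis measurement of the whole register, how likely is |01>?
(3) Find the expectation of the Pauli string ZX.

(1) The final state's coefficient on |00> equals sqrt(2)*I/2.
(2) The probability of measuring |01> is 1/2.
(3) The observable ZX averages to 1.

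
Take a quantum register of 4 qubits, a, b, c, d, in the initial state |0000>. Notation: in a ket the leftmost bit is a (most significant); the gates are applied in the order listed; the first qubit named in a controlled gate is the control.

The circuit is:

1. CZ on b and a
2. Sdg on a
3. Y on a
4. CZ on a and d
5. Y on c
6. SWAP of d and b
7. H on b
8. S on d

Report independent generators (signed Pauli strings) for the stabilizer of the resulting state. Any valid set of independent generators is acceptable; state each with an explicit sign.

The stabilizer group can be generated by +IXII, -ZIII, -IIZI, +IIIZ, among other valid generating sets.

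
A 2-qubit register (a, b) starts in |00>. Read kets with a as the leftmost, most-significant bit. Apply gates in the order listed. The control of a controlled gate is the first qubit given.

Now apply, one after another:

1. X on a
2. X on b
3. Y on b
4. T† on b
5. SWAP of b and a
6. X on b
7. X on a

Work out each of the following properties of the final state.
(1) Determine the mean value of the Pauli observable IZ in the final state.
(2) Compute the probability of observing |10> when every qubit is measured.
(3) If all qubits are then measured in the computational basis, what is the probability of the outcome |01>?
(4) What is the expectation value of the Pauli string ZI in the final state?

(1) The observable IZ averages to 1.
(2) The probability of measuring |10> is 1.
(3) A full measurement returns |01> with probability 0.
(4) The expectation value of ZI is -1.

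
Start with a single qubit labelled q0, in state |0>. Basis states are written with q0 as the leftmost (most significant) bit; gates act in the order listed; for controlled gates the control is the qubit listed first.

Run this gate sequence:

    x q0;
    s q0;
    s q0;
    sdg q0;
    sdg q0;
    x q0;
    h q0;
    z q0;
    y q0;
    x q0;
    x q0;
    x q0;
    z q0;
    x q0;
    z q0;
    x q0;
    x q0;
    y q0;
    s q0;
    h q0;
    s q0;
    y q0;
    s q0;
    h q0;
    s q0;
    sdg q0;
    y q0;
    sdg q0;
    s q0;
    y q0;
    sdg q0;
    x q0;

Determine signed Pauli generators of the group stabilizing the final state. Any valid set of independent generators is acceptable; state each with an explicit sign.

One valid set of independent stabilizer generators is -X (any independent generating set of the same group is equally correct). Key observation: steps 1-6 multiply out to the identity, so the circuit reduces to the remaining gates.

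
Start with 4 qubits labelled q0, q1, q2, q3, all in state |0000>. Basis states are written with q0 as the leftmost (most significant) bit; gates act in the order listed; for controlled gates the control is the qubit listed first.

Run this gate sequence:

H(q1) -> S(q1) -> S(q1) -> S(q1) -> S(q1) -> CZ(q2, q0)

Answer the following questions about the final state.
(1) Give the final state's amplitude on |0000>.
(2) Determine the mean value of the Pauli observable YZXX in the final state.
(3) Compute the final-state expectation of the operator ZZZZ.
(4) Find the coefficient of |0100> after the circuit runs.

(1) |0000> carries amplitude sqrt(2)/2 in the final state.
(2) The expectation value of YZXX is 0.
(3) The expectation value of ZZZZ is 0.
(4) |0100> carries amplitude sqrt(2)/2 in the final state.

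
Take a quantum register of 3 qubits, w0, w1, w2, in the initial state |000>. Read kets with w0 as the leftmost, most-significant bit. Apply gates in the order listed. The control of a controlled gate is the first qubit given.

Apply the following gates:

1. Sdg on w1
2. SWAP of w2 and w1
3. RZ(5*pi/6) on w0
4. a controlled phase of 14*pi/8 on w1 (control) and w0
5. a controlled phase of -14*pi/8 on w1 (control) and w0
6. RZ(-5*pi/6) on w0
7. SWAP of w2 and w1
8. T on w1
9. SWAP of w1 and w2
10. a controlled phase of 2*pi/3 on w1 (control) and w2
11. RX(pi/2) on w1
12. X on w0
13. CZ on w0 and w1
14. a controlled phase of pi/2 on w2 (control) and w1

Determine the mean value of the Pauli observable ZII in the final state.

The expectation value of ZII is -1. Key observation: steps 2-7 multiply out to the identity, so the circuit reduces to the remaining gates.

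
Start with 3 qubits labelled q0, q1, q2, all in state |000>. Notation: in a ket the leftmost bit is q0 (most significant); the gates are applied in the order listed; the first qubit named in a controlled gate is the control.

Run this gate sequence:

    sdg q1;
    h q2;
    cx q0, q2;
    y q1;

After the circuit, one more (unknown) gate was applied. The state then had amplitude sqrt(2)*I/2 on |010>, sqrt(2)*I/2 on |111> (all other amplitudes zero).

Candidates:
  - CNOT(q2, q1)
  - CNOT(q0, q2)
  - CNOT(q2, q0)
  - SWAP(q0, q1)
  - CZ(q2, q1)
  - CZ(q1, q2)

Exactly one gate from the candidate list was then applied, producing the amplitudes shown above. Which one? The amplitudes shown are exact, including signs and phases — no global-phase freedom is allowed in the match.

It was CNOT(q2, q0) that produced the state shown.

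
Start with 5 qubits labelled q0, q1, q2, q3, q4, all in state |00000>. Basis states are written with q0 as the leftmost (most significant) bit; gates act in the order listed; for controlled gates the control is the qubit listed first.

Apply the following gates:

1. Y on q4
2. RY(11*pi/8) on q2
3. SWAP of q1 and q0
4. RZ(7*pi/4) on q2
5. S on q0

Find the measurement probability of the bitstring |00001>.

Outcome |00001> occurs with probability cos(5*pi/16)**2.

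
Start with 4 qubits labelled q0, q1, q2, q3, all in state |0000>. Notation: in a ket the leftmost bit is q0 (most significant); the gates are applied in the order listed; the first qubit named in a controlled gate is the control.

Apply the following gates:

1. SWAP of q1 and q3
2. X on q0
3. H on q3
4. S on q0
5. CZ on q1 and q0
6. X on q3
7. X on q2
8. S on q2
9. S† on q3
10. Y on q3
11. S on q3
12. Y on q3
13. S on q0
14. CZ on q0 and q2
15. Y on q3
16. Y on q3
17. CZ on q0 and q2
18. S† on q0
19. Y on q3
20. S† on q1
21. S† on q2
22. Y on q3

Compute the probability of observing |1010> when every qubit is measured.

Outcome |1010> occurs with probability 1/2.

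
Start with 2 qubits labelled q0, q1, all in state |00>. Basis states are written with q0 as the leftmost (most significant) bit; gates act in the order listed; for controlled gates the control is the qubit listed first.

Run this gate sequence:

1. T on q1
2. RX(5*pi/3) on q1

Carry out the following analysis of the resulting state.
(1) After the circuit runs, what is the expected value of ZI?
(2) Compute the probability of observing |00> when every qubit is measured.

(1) The observable ZI averages to 1.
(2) Outcome |00> occurs with probability 3/4.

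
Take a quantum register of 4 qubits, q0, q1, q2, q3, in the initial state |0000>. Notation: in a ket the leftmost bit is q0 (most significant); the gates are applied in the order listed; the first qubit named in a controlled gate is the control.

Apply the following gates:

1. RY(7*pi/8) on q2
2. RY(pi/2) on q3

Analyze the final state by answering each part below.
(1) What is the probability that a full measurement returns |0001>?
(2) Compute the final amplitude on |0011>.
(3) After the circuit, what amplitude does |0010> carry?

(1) A full measurement returns |0001> with probability 1/4 - sqrt(sqrt(2) + 2)/8.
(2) |0011> carries amplitude sqrt(2)*cos(pi/16)/2 in the final state.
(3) The amplitude on |0010> is sqrt(2)*cos(pi/16)/2.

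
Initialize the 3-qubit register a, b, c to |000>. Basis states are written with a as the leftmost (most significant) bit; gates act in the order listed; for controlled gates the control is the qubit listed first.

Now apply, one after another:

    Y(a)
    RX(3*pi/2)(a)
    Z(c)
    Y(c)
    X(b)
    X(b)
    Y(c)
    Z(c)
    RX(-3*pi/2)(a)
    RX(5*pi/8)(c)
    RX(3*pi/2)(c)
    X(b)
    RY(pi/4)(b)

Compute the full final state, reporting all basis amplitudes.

After the circuit, the state carries amplitude 0 on |000>, 0 on |001>, 0 on |010>, 0 on |011>, I*sqrt(2 - sqrt(2))*cos(pi/16)/2 on |100>, sqrt(2 - sqrt(2))*sin(pi/16)/2 on |101>, -I*sqrt(sqrt(2) + 2)*cos(pi/16)/2 on |110>, -sqrt(sqrt(2) + 2)*sin(pi/16)/2 on |111>.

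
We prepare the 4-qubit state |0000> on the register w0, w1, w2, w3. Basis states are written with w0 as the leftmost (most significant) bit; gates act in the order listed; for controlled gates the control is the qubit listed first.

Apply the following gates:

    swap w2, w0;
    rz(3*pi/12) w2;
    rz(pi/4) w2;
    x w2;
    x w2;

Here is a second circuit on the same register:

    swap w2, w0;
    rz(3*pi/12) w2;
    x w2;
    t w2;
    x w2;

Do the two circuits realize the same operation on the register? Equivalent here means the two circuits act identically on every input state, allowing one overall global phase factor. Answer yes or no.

No: there is an input state on which the two circuits produce genuinely different outputs (not merely differing by a phase).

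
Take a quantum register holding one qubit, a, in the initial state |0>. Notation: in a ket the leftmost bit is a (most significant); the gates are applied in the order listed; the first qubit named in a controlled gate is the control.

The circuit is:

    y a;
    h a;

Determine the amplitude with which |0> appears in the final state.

The final state's coefficient on |0> equals sqrt(2)*I/2.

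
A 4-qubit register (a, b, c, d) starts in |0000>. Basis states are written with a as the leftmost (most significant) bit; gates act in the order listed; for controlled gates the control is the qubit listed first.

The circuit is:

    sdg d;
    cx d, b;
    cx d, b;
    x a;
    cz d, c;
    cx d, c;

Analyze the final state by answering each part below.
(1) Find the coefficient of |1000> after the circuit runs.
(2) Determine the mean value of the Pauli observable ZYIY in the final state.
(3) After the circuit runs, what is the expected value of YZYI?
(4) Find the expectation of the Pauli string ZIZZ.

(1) |1000> carries amplitude 1 in the final state. Key observation: the block from step 2 through step 3 cancels to the identity and can be dropped.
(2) The expectation value of ZYIY is 0.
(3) The expectation value of YZYI is 0.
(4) In the final state, ZIZZ has expectation -1.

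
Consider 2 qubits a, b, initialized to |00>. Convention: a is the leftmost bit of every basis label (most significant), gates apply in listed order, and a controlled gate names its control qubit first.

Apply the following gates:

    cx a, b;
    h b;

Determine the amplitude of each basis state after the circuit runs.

The final amplitudes are sqrt(2)/2 on |00>, sqrt(2)/2 on |01>, 0 on |10>, 0 on |11>.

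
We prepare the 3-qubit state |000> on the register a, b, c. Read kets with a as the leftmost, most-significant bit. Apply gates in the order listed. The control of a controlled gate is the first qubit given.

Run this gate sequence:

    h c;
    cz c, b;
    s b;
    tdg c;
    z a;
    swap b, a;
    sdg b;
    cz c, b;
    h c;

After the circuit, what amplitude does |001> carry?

The final state's coefficient on |001> equals 1/2 + exp(3*I*pi/4)/2.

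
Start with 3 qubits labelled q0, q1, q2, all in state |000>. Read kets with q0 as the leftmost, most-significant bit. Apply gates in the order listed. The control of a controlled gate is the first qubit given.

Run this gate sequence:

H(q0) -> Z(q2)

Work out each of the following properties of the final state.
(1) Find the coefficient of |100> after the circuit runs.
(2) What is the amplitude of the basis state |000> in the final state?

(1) The amplitude on |100> is sqrt(2)/2.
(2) The amplitude on |000> is sqrt(2)/2.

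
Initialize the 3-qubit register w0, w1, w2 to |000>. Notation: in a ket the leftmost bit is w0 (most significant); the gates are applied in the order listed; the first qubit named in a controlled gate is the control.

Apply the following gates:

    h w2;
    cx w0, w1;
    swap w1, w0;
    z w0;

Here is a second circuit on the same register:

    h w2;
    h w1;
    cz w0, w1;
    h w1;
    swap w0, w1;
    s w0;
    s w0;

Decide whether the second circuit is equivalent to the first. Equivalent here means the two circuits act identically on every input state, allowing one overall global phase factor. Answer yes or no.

Yes: on every input state the two circuits agree up to one overall phase factor.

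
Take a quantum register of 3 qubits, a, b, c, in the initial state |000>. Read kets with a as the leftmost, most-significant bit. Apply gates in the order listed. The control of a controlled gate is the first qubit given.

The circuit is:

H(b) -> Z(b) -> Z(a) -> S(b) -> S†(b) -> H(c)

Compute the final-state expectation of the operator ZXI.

The expectation value of ZXI is -1.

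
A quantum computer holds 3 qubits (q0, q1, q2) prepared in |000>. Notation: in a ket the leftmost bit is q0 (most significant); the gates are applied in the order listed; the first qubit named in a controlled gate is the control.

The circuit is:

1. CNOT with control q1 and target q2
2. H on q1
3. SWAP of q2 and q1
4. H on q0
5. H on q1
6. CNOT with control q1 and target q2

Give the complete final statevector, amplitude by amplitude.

The resulting statevector has amplitude sqrt(2)/4 on |000>, sqrt(2)/4 on |001>, sqrt(2)/4 on |010>, sqrt(2)/4 on |011>, sqrt(2)/4 on |100>, sqrt(2)/4 on |101>, sqrt(2)/4 on |110>, sqrt(2)/4 on |111>.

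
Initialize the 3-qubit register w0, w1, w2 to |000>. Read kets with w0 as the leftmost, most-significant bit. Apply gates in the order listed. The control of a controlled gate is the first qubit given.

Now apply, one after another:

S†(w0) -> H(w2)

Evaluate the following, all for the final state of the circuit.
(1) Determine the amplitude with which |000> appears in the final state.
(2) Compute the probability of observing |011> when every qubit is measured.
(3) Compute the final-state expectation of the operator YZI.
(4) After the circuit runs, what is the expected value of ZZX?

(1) The amplitude on |000> is sqrt(2)/2.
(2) Outcome |011> occurs with probability 0.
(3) The expectation value of YZI is 0.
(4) The expectation value of ZZX is 1.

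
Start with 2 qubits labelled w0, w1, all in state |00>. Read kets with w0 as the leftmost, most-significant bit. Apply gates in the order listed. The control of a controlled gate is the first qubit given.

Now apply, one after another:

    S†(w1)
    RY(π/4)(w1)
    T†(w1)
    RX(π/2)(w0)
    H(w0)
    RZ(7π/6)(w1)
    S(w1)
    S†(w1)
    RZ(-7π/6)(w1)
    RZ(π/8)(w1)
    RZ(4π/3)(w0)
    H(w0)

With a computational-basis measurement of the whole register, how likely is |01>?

A full measurement returns |01> with probability -sqrt(2)/8 - sqrt(6)/16 + sqrt(3)/8 + 1/4.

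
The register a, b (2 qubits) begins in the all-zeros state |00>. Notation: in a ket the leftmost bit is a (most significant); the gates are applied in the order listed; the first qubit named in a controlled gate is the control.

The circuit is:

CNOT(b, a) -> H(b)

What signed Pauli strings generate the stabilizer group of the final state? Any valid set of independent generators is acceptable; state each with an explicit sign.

One valid set of independent stabilizer generators is +IX, +ZI (any independent generating set of the same group is equally correct).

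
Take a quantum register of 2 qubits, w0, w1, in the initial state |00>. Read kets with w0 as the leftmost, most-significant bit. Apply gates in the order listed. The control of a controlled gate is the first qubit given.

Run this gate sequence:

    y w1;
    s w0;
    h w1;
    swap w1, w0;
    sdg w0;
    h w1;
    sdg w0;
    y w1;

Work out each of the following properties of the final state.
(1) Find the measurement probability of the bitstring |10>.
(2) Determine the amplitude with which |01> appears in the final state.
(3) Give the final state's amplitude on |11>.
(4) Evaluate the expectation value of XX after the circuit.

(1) The probability of measuring |10> is 1/4.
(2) The final state's coefficient on |01> equals -1/2.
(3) |11> carries amplitude -1/2 in the final state.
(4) In the final state, XX has expectation -1.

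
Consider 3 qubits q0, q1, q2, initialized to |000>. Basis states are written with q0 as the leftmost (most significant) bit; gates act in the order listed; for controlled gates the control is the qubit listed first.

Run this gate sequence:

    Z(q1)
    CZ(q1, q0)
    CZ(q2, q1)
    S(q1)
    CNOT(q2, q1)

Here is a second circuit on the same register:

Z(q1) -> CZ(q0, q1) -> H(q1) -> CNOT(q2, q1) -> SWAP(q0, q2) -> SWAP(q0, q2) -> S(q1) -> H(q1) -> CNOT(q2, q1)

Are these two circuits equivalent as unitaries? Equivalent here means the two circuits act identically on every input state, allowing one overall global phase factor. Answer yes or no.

No: there is an input state on which the two circuits produce genuinely different outputs (not merely differing by a phase).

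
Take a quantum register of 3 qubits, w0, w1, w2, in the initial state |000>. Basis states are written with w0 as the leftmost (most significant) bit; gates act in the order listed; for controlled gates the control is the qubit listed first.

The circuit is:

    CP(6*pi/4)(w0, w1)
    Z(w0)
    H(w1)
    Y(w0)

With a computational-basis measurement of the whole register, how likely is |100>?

A full measurement returns |100> with probability 1/2.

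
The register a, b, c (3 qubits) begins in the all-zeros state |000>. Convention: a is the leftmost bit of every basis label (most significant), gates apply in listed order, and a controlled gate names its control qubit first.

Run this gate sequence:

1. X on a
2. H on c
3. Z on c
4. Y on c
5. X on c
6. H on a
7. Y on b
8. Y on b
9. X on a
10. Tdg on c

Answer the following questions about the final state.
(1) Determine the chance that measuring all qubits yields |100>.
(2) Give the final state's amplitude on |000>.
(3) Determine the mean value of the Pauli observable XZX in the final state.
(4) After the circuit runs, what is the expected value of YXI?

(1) Outcome |100> occurs with probability 1/4.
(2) |000> carries amplitude -I/2 in the final state.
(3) The expectation value of XZX is -sqrt(2)/2.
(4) The expectation value of YXI is 0.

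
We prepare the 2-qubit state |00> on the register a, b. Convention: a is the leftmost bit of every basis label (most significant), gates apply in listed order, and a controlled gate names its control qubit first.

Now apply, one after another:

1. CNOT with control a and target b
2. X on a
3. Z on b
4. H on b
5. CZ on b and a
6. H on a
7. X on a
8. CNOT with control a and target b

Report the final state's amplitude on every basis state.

The resulting statevector has amplitude -1/2 on |00>, 1/2 on |01>, -1/2 on |10>, 1/2 on |11>.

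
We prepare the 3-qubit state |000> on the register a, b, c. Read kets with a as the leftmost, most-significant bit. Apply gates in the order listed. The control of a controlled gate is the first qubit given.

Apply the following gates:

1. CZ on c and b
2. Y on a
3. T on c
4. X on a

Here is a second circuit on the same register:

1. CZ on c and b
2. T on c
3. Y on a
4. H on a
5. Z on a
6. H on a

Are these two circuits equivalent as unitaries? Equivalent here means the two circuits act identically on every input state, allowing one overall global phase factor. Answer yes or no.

Yes: on every input state the two circuits agree up to one overall phase factor.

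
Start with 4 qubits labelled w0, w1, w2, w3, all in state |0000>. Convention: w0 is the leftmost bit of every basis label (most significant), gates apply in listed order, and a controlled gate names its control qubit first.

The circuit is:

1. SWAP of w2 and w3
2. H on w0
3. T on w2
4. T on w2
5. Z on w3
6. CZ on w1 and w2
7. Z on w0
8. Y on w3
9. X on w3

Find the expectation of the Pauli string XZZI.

In the final state, XZZI has expectation -1.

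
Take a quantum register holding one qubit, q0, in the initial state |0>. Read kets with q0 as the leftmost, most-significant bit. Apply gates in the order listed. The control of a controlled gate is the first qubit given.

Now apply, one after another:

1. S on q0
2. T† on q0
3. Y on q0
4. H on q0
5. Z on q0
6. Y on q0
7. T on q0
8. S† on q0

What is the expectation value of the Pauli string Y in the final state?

The observable Y averages to sqrt(2)/2.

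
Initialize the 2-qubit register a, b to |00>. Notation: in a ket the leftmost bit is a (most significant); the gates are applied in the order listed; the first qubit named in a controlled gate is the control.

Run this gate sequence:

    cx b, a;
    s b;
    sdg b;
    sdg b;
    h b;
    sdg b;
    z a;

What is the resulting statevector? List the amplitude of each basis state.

The final amplitudes are sqrt(2)/2 on |00>, -sqrt(2)*I/2 on |01>, 0 on |10>, 0 on |11>.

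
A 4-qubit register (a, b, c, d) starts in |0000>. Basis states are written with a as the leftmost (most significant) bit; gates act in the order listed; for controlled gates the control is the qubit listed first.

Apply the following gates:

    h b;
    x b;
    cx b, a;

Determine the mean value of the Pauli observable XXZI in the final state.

The expectation value of XXZI is 1.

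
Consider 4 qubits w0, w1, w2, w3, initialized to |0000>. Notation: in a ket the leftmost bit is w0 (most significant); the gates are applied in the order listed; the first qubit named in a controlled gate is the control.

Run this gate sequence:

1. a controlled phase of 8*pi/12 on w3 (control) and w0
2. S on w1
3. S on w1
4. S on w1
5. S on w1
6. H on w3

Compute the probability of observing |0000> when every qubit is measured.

A full measurement returns |0000> with probability 1/2. Key observation: the block from step 2 through step 5 cancels to the identity and can be dropped.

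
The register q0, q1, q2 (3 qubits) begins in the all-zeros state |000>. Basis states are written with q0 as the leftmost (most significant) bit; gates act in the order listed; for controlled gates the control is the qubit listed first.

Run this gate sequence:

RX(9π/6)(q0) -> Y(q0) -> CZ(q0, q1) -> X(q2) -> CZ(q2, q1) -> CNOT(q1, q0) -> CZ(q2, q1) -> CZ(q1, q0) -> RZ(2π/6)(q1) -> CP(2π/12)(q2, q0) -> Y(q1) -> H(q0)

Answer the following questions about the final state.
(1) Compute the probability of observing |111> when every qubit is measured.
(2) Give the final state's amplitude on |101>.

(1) Outcome |111> occurs with probability 3/4.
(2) The final state's coefficient on |101> equals 0.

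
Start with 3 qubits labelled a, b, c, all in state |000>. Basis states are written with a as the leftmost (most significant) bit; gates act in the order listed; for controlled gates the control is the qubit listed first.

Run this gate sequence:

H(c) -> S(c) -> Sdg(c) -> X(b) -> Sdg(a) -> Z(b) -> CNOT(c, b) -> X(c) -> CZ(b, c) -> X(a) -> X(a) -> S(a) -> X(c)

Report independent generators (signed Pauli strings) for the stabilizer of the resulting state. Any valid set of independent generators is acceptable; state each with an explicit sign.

One valid set of independent stabilizer generators is -IXX, +ZII, -IZZ (any independent generating set of the same group is equally correct). Key observation: steps 2-3 multiply out to the identity, so the circuit reduces to the remaining gates.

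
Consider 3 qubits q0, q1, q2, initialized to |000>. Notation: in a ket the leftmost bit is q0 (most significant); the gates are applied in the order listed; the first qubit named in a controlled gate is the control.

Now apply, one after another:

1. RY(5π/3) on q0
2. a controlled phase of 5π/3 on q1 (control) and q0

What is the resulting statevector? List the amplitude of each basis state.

The final amplitudes are -sqrt(3)/2 on |000>, 1/2 on |100>, and 0 on every other basis state.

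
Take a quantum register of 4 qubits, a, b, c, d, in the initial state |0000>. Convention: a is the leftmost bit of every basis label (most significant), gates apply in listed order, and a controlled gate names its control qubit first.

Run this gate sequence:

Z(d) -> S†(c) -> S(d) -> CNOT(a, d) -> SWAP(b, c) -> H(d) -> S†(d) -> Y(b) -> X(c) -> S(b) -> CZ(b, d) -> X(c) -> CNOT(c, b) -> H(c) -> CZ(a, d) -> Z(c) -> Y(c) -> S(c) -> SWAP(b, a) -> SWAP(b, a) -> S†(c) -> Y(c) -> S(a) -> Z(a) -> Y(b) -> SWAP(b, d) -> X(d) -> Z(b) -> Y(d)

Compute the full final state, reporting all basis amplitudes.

The final amplitudes are 1/2 on |0000>, -1/2 on |0010>, -I/2 on |0100>, I/2 on |0110>, and 0 on every other basis state.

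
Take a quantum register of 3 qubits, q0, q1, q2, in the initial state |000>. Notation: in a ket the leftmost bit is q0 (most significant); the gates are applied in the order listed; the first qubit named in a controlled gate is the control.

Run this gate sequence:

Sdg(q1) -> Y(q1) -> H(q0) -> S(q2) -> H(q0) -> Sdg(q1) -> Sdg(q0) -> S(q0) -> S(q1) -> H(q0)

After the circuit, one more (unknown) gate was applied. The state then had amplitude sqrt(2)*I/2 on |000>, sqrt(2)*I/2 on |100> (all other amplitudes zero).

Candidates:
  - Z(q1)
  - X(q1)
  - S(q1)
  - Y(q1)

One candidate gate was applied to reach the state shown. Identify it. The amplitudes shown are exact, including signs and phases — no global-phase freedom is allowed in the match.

The unique candidate consistent with the amplitudes is X(q1).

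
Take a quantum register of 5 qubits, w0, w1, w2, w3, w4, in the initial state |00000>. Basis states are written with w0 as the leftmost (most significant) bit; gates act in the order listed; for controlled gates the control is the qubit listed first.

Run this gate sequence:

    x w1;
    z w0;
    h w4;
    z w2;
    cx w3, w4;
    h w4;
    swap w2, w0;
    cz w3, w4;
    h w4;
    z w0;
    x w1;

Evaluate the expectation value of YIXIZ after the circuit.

The observable YIXIZ averages to 0.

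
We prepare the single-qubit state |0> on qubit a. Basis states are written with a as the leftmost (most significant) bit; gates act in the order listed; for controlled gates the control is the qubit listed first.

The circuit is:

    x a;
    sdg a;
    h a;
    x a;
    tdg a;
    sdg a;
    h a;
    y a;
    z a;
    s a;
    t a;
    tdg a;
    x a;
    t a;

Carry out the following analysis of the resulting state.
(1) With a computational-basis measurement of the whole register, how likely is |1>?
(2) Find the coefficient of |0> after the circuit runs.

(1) The probability of measuring |1> is 1/2 - sqrt(2)/4.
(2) |0> carries amplitude exp(3*I*pi/4)/2 + I/2 in the final state.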